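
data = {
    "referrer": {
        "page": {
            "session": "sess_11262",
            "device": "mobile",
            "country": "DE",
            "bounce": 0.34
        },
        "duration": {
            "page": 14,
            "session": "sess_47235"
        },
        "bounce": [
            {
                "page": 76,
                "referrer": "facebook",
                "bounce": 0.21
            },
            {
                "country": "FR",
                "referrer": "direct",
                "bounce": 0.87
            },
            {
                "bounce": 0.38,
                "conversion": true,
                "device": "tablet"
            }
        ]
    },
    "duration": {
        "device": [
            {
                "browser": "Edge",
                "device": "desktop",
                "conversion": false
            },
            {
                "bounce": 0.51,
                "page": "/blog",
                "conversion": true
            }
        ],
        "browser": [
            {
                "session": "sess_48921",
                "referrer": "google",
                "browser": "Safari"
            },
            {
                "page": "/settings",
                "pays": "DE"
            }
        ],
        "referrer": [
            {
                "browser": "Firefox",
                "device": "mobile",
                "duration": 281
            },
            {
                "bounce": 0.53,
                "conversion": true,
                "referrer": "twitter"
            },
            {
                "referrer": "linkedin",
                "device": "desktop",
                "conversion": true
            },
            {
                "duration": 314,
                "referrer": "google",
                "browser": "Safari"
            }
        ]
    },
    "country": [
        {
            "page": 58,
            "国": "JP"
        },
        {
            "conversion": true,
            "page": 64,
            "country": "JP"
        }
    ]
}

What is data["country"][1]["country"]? "JP"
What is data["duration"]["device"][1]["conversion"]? True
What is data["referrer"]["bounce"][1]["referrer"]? "direct"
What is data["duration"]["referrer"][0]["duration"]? 281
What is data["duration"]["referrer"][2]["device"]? "desktop"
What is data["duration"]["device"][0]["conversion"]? False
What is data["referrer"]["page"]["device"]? "mobile"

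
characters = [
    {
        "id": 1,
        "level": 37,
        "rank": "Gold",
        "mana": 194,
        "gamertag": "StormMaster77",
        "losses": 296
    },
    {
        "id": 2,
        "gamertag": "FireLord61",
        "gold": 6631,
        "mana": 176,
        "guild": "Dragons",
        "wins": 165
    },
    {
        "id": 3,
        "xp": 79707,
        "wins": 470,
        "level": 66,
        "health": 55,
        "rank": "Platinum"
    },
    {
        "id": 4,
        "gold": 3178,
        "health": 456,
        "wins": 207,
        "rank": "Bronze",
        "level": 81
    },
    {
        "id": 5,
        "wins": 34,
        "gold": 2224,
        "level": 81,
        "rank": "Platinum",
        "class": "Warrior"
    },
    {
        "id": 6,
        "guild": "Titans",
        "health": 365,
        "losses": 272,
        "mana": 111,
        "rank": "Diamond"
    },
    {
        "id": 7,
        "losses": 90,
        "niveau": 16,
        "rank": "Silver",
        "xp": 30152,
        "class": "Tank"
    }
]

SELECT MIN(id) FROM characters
1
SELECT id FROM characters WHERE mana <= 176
[2, 6]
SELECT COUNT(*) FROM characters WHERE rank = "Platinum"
2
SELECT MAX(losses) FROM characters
296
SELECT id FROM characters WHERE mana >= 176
[1, 2]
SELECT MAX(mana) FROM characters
194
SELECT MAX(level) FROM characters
81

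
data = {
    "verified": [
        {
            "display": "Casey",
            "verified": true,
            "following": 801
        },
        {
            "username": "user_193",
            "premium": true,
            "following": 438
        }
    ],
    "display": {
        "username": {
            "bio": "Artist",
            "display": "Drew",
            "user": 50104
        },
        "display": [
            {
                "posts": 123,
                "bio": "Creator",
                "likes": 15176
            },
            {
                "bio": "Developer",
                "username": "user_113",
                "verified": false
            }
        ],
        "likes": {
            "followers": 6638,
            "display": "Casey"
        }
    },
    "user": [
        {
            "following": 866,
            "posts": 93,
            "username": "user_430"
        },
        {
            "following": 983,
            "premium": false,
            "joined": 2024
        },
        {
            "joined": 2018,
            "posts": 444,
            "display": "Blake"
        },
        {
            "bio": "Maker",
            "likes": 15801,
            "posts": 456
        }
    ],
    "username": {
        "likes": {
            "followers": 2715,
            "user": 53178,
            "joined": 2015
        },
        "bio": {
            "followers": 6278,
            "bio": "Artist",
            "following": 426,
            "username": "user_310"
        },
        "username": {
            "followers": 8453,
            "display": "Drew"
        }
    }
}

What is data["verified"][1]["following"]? 438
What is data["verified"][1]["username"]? "user_193"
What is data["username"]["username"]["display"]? "Drew"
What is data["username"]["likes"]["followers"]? 2715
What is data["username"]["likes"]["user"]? 53178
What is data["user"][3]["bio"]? "Maker"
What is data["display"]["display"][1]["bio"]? "Developer"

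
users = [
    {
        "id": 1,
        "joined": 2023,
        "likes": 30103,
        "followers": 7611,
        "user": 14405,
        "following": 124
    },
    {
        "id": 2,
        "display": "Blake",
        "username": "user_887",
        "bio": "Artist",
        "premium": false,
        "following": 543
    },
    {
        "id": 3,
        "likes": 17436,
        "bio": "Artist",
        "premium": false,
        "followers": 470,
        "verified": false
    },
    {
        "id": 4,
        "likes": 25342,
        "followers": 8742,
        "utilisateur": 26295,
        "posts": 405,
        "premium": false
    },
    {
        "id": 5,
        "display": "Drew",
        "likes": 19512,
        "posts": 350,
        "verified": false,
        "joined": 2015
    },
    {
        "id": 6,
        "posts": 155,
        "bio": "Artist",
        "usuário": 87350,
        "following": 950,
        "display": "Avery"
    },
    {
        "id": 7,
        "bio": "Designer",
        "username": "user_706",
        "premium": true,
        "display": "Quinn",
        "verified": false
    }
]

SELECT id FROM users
[1, 2, 3, 4, 5, 6, 7]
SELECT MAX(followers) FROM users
8742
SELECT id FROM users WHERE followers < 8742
[1, 3]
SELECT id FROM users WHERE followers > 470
[1, 4]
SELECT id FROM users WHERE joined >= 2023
[1]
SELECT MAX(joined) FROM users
2023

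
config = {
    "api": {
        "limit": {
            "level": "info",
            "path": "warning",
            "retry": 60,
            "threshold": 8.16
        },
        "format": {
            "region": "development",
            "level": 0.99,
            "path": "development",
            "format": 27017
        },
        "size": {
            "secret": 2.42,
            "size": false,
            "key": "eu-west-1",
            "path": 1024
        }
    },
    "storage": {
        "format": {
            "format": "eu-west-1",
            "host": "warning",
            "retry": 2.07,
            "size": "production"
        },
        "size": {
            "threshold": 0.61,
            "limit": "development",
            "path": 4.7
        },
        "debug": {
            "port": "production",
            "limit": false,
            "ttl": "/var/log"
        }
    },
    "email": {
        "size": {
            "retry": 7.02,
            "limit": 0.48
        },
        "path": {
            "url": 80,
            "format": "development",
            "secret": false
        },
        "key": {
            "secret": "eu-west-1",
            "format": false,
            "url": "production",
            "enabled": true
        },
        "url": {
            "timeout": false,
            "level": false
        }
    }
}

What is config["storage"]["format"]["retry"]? 2.07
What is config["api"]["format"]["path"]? "development"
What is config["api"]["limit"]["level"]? "info"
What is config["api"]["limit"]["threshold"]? 8.16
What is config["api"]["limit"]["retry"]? 60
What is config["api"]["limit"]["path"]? "warning"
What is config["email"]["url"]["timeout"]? False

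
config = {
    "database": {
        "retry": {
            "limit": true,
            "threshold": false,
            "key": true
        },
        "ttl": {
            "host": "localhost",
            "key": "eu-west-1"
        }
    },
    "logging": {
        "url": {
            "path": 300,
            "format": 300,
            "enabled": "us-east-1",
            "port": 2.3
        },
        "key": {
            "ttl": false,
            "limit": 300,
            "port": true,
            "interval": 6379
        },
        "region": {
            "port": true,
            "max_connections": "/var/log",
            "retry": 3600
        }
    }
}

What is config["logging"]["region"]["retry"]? 3600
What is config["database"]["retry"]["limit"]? True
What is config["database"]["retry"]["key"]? True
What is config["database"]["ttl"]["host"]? "localhost"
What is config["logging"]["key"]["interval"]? 6379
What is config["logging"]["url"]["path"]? 300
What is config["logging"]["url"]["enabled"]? "us-east-1"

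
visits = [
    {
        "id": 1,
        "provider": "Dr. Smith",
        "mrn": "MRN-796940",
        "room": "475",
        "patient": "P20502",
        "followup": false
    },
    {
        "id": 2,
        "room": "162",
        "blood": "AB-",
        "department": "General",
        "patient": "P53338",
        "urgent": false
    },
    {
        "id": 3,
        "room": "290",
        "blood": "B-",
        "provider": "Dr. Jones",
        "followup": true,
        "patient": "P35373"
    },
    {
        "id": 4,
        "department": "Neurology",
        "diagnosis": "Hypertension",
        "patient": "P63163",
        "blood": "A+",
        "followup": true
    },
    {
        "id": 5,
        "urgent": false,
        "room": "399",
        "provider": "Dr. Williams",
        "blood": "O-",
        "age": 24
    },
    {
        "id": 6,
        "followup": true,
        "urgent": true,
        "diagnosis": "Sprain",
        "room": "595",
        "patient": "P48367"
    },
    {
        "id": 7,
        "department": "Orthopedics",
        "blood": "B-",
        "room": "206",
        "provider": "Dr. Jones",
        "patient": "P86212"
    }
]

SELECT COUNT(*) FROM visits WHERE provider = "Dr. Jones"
2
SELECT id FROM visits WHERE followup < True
[1]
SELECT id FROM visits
[1, 2, 3, 4, 5, 6, 7]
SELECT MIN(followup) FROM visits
False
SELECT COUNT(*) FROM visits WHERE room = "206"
1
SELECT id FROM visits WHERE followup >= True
[3, 4, 6]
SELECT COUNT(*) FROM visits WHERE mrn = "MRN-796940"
1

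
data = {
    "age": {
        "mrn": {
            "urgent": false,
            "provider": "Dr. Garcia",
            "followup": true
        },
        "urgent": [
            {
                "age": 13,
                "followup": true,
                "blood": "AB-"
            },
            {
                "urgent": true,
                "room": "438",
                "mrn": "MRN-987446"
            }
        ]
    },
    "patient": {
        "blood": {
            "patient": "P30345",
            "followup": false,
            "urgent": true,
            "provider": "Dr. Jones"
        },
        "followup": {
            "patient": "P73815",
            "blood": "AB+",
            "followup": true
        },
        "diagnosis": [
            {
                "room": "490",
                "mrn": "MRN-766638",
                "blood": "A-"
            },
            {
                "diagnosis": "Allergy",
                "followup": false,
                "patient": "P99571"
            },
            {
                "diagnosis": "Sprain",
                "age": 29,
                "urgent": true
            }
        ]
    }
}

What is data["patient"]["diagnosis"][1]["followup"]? False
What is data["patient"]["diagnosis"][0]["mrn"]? "MRN-766638"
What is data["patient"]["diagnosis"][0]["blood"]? "A-"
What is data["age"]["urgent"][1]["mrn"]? "MRN-987446"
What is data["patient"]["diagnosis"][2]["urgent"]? True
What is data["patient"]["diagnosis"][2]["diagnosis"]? "Sprain"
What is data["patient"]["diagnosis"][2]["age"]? 29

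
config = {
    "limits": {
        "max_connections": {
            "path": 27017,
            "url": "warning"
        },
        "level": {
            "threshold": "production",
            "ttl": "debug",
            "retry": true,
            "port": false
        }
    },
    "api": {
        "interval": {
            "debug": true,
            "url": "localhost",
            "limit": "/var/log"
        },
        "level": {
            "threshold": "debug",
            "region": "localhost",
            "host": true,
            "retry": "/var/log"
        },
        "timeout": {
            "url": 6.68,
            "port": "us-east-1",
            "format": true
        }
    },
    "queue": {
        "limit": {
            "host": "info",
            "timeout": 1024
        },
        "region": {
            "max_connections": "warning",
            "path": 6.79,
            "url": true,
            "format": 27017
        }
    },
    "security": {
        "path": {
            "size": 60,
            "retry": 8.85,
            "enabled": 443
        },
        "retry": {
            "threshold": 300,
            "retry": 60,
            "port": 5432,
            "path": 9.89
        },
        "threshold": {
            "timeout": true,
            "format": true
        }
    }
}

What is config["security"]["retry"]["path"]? 9.89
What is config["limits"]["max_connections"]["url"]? "warning"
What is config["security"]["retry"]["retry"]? 60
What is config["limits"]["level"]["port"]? False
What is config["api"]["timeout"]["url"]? 6.68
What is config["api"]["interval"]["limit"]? "/var/log"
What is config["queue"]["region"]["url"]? True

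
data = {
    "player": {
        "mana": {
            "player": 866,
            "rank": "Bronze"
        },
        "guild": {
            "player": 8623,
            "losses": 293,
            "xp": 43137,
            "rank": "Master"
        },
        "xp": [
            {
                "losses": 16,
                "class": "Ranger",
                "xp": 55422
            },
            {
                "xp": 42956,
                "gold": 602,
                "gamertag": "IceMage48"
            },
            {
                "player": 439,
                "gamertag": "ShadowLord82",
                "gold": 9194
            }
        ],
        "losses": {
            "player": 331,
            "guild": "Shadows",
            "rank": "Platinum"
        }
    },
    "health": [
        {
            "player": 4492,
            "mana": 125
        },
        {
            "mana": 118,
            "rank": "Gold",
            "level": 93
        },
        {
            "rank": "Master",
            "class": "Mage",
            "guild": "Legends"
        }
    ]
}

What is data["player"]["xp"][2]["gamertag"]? "ShadowLord82"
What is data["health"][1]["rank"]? "Gold"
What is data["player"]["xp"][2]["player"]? 439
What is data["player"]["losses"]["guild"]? "Shadows"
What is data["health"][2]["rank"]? "Master"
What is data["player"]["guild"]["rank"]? "Master"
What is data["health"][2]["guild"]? "Legends"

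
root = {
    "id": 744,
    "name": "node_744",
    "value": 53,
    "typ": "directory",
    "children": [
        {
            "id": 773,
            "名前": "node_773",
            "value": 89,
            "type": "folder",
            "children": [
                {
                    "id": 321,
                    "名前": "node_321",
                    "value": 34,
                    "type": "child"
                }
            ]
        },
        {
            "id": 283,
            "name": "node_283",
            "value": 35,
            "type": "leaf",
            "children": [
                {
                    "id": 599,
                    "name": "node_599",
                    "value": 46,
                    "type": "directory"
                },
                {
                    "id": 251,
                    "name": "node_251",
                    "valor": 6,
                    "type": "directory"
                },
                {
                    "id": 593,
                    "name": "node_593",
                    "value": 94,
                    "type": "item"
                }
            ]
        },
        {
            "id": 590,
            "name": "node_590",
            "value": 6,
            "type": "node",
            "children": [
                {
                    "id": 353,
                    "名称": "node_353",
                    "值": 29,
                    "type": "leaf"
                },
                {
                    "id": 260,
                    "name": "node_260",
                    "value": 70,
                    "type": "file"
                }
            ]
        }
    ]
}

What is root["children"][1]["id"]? 283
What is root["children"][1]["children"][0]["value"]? 46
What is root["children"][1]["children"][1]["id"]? 251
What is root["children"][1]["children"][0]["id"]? 599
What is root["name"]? "node_744"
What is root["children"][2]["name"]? "node_590"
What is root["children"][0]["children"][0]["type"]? "child"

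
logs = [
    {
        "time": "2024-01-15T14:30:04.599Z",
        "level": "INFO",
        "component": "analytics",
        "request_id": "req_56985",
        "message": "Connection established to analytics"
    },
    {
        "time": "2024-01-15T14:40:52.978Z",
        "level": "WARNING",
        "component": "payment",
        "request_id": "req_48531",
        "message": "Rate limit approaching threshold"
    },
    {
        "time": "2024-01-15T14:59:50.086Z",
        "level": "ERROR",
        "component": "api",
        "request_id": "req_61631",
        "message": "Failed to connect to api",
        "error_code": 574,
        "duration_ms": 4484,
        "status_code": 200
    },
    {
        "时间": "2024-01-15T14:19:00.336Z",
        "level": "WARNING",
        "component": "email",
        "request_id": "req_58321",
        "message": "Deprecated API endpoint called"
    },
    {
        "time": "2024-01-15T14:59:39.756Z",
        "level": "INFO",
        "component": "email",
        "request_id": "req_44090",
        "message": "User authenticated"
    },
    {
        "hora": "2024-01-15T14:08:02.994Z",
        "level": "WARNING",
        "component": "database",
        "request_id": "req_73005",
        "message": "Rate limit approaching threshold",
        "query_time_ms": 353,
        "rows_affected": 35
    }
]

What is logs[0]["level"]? "INFO"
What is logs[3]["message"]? "Deprecated API endpoint called"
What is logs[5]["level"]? "WARNING"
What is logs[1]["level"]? "WARNING"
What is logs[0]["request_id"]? "req_56985"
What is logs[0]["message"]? "Connection established to analytics"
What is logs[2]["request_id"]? "req_61631"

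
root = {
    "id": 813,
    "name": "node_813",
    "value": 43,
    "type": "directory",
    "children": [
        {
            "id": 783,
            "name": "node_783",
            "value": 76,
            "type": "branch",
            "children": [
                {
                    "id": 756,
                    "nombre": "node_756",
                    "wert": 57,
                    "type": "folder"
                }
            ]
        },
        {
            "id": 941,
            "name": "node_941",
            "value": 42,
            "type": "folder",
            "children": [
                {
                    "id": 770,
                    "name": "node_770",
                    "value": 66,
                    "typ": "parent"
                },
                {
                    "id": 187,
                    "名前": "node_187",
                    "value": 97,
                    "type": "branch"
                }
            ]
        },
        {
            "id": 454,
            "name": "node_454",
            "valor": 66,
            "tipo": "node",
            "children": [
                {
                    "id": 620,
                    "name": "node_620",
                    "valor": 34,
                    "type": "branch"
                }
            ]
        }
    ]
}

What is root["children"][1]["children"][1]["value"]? 97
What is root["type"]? "directory"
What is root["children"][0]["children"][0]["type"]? "folder"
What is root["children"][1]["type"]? "folder"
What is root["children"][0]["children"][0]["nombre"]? "node_756"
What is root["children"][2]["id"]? 454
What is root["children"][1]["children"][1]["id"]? 187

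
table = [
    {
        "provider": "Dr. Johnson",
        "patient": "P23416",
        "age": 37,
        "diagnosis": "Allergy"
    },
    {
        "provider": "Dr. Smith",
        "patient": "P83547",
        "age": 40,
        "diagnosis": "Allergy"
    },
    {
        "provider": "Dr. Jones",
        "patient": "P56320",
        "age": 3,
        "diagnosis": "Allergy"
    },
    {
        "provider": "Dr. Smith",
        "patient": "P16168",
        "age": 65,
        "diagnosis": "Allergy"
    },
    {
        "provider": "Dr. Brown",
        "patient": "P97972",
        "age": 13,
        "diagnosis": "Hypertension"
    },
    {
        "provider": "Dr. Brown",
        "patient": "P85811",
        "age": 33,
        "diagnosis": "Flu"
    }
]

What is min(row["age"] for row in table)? 3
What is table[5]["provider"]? "Dr. Brown"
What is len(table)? 6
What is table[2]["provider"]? "Dr. Jones"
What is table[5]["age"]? 33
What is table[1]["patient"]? "P83547"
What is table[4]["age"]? 13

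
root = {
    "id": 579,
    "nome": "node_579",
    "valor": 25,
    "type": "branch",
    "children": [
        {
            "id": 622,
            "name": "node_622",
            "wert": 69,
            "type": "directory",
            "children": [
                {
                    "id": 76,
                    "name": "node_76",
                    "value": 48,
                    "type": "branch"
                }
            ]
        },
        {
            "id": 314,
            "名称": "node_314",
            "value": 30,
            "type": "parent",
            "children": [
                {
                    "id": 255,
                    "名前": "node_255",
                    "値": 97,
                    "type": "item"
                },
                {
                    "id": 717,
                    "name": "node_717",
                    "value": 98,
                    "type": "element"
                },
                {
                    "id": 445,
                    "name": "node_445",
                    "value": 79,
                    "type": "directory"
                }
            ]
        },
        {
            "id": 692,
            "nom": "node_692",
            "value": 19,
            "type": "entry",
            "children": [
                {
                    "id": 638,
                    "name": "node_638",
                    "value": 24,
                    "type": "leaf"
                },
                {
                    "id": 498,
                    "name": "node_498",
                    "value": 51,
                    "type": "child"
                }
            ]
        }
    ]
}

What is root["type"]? "branch"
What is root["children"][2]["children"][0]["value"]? 24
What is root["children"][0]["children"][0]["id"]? 76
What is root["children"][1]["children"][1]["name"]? "node_717"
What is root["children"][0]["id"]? 622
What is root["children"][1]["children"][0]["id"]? 255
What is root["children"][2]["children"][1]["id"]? 498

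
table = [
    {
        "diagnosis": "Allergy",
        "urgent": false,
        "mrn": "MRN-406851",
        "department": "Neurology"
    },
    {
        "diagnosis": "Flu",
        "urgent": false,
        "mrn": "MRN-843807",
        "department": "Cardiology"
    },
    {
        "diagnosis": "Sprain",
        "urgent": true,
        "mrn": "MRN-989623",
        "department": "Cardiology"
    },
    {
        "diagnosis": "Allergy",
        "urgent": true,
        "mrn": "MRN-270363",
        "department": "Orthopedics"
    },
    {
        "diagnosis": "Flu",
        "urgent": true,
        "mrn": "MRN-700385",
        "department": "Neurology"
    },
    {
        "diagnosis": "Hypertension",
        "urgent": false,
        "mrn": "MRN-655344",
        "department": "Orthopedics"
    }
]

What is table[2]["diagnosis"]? "Sprain"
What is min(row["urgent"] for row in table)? False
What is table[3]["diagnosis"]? "Allergy"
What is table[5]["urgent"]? False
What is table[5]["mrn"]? "MRN-655344"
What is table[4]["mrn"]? "MRN-700385"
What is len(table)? 6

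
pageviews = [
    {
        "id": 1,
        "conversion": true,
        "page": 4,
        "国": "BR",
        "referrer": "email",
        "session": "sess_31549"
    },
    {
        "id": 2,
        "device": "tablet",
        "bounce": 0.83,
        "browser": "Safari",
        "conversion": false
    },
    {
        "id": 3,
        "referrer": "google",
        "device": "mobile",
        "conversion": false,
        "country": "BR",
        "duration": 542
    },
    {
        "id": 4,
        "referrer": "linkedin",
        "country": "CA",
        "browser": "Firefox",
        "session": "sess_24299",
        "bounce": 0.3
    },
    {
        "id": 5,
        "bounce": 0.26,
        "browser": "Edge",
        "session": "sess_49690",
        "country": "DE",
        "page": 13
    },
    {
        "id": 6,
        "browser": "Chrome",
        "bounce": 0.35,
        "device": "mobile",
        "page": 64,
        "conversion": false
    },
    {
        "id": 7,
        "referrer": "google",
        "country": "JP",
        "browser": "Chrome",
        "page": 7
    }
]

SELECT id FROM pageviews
[1, 2, 3, 4, 5, 6, 7]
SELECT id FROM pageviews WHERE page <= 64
[1, 5, 6, 7]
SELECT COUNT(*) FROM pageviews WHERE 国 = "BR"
1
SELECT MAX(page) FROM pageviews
64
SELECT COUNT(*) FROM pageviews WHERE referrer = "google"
2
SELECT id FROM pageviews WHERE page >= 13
[5, 6]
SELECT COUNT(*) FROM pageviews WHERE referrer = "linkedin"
1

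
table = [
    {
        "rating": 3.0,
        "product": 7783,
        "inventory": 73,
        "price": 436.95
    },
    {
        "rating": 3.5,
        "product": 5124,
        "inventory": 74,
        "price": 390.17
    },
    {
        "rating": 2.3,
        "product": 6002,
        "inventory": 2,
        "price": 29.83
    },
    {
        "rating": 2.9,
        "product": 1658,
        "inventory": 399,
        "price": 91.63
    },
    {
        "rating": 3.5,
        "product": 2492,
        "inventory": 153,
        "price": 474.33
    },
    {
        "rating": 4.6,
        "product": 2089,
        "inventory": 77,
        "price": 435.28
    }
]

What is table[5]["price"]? 435.28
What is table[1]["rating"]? 3.5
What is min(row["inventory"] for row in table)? 2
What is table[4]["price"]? 474.33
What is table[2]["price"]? 29.83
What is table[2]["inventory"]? 2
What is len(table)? 6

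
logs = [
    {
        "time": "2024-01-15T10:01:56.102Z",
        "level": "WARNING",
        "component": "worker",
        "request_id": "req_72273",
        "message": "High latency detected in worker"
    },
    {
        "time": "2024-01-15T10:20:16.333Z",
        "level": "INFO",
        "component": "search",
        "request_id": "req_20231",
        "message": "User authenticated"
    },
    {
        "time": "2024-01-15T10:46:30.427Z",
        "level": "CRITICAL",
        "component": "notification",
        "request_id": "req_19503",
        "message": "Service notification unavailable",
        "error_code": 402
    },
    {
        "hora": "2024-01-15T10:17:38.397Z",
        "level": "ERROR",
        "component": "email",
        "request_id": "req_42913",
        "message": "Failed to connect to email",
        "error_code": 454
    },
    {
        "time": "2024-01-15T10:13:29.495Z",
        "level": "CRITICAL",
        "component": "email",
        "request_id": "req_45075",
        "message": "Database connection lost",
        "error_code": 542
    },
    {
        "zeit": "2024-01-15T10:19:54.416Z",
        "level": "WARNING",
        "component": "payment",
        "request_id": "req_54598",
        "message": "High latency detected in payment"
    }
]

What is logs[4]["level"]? "CRITICAL"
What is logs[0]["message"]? "High latency detected in worker"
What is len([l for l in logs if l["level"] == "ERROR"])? 1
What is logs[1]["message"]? "User authenticated"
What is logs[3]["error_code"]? 454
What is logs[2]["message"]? "Service notification unavailable"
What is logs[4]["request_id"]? "req_45075"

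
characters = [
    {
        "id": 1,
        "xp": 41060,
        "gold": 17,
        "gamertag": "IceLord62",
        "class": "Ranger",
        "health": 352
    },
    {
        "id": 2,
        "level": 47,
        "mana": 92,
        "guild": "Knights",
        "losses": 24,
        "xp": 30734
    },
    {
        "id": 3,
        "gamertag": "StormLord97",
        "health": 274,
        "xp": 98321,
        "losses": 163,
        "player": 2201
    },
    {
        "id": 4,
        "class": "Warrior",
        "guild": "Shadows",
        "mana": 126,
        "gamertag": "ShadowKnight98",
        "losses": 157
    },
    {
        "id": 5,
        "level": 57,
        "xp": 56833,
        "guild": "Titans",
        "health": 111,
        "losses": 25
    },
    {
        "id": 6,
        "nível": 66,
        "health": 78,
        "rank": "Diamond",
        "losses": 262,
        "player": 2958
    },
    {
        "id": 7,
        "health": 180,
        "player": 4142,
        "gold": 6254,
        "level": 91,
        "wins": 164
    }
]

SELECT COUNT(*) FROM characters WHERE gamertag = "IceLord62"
1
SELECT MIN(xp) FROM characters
30734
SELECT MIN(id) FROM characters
1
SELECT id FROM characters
[1, 2, 3, 4, 5, 6, 7]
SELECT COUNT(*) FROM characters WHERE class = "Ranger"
1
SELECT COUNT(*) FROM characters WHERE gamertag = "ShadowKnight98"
1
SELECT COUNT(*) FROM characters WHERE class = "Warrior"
1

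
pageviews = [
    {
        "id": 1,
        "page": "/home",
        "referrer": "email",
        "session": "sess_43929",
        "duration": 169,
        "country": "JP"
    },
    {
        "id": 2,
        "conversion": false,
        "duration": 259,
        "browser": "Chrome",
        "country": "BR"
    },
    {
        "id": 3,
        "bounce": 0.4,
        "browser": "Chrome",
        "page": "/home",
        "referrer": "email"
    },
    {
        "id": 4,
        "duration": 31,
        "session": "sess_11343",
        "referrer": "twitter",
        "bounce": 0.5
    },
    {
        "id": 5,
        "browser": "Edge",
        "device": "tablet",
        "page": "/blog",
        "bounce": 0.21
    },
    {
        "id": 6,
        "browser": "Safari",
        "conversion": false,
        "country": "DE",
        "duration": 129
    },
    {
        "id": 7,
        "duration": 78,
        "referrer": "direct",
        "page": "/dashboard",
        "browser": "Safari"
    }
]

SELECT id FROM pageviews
[1, 2, 3, 4, 5, 6, 7]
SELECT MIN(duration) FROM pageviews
31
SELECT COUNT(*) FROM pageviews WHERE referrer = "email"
2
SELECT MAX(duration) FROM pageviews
259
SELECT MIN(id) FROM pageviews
1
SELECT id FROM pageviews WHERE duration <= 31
[4]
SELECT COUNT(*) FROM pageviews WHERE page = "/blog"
1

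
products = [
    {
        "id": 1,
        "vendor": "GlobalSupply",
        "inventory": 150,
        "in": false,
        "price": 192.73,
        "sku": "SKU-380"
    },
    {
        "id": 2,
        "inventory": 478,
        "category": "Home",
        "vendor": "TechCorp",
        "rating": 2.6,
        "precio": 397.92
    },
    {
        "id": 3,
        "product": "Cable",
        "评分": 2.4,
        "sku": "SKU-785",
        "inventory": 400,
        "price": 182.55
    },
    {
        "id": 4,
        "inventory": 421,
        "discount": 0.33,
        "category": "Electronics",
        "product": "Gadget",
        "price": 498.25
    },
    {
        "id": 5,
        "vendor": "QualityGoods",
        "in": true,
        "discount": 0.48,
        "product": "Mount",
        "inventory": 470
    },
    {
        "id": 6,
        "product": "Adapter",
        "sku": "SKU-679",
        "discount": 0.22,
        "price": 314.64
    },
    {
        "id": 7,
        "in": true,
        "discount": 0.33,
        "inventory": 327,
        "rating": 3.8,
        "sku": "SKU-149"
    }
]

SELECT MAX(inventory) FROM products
478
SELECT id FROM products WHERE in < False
[]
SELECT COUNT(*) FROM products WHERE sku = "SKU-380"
1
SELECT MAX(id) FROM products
7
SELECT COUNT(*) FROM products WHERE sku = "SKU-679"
1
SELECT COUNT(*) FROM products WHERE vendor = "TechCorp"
1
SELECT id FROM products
[1, 2, 3, 4, 5, 6, 7]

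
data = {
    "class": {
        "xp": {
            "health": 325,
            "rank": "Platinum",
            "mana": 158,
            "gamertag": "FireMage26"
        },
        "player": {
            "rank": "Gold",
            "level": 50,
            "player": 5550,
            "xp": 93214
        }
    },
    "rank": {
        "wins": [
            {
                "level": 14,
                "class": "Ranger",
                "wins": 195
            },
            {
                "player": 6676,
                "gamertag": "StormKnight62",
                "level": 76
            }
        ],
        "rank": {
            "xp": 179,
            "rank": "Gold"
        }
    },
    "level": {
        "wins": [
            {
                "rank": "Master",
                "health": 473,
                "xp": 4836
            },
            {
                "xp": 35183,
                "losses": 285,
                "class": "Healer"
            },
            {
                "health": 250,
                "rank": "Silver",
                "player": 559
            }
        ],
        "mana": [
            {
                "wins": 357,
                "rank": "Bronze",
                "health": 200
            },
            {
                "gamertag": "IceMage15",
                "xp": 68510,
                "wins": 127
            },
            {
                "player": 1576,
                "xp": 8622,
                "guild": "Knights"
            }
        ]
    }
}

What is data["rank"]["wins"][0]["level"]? 14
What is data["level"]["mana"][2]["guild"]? "Knights"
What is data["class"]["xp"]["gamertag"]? "FireMage26"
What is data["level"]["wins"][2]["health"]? 250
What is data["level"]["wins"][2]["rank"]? "Silver"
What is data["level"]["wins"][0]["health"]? 473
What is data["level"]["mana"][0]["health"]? 200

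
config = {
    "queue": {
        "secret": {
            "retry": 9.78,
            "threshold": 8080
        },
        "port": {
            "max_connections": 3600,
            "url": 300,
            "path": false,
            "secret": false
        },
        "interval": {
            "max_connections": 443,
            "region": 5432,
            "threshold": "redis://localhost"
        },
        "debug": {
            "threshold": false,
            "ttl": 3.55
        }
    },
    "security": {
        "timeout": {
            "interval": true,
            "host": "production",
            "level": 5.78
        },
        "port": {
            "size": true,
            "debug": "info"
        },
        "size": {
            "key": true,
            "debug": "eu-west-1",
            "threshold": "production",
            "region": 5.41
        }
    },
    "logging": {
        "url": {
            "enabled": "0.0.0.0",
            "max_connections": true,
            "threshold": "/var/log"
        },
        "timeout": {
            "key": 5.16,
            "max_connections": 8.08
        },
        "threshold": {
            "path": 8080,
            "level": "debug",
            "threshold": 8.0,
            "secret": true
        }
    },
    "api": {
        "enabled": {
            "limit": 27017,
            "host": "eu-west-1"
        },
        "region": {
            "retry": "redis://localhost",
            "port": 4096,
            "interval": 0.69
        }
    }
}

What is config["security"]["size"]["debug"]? "eu-west-1"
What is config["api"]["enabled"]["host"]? "eu-west-1"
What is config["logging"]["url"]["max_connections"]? True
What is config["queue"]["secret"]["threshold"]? 8080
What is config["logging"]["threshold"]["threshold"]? 8.0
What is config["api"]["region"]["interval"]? 0.69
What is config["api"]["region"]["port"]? 4096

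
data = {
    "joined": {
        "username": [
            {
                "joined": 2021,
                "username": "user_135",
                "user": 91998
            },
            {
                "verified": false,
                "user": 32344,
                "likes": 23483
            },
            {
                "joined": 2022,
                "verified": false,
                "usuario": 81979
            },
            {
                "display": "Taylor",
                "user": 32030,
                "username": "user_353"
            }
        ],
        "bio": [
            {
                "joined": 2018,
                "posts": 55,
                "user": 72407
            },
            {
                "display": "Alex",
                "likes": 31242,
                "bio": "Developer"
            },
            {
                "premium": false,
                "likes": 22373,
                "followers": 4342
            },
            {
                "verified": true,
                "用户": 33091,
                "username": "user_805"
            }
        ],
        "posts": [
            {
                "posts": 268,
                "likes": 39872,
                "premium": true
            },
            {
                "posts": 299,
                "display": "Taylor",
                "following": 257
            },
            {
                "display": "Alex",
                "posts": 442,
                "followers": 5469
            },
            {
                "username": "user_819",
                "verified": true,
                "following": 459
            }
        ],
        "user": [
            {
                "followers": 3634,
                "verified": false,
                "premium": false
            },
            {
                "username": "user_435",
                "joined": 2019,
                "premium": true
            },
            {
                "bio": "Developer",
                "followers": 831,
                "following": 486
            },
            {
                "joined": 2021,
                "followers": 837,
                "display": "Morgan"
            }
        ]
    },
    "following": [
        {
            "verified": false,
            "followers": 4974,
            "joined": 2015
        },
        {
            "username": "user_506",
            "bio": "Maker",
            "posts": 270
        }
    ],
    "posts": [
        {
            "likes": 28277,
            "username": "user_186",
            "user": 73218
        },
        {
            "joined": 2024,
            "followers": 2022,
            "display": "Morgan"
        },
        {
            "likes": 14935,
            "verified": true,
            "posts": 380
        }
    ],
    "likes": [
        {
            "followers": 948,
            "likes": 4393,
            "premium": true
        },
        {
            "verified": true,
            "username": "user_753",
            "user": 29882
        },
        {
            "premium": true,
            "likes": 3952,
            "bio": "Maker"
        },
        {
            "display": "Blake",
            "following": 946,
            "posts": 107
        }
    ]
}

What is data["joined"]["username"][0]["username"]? "user_135"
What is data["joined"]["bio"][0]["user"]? 72407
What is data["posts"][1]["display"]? "Morgan"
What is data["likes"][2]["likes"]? 3952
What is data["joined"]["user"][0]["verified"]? False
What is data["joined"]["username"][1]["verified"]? False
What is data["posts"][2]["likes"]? 14935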